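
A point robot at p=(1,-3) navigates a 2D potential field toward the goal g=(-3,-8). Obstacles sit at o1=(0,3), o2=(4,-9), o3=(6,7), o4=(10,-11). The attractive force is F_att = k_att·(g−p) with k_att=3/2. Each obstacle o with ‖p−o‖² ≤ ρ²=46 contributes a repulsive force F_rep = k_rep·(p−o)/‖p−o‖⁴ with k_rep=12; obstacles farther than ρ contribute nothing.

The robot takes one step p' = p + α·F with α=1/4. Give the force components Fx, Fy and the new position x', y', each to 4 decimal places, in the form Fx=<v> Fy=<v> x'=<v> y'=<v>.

Fx=-6.0090 Fy=-7.5170 x'=-0.5023 y'=-4.8793

F_att = 3/2·(g−p) = 3/2·(-4,-5) = (-6.0000,-7.5000)
o1: d²=37 ≤ ρ²=46; F_rep = 12·(1,-6)/37² = (0.0088,-0.0526)
o2: d²=45 ≤ ρ²=46; F_rep = 12·(-3,6)/45² = (-0.0178,0.0356)
o3: d²=125 > ρ²=46 → inactive
o4: d²=145 > ρ²=46 → inactive
F = F_att + ΣF_rep = (-6.0090,-7.5170)
p' = p + 1/4·F = (-0.5023,-4.8793)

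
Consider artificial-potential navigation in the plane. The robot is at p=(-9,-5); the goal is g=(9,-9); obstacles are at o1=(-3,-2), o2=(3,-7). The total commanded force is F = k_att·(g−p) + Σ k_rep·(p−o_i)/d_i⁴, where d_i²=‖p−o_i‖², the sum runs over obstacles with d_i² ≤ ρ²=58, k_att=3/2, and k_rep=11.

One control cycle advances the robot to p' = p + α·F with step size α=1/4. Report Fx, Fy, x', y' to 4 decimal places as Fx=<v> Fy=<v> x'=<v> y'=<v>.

F_att = 3/2·(g−p) = 3/2·(18,-4) = (27.0000,-6.0000)
o1: d²=45 ≤ ρ²=58; F_rep = 11·(-6,-3)/45² = (-0.0326,-0.0163)
o2: d²=148 > ρ²=58 → inactive
F = F_att + ΣF_rep = (26.9674,-6.0163)
p' = p + 1/4·F = (-2.2581,-6.5041)

Fx=26.9674 Fy=-6.0163 x'=-2.2581 y'=-6.5041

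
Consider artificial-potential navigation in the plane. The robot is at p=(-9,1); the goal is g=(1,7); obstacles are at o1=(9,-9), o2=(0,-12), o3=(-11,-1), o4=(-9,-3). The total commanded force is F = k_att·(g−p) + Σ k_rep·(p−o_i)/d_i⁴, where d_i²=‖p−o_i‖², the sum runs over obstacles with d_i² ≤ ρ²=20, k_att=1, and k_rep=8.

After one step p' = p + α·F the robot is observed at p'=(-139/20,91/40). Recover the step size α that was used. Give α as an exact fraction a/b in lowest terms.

F_att = 1·(g−p) = 1·(10,6) = (10.0000,6.0000)
o1: d²=424 > ρ²=20 → inactive
o2: d²=250 > ρ²=20 → inactive
o3: d²=8 ≤ ρ²=20; F_rep = 8·(2,2)/8² = (0.2500,0.2500)
o4: d²=16 ≤ ρ²=20; F_rep = 8·(0,4)/16² = (0.0000,0.1250)
F = F_att + ΣF_rep = (10.2500,6.3750)
Δp = p'−p = (2.0500,1.2750); α = Δx/Fx = (41/20) / (41/4) = 1/5
check: Δy/Fy = (51/40) / (51/8) = 1/5 ✓

α = 1/5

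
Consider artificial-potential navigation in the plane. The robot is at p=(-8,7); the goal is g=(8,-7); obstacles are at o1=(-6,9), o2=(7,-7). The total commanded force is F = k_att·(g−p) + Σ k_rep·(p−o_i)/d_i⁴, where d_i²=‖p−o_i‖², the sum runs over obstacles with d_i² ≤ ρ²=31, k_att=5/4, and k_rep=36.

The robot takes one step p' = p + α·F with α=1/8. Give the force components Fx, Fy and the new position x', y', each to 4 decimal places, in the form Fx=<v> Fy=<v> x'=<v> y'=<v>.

F_att = 5/4·(g−p) = 5/4·(16,-14) = (20.0000,-17.5000)
o1: d²=8 ≤ ρ²=31; F_rep = 36·(-2,-2)/8² = (-1.1250,-1.1250)
o2: d²=421 > ρ²=31 → inactive
F = F_att + ΣF_rep = (18.8750,-18.6250)
p' = p + 1/8·F = (-5.6406,4.6719)

Fx=18.8750 Fy=-18.6250 x'=-5.6406 y'=4.6719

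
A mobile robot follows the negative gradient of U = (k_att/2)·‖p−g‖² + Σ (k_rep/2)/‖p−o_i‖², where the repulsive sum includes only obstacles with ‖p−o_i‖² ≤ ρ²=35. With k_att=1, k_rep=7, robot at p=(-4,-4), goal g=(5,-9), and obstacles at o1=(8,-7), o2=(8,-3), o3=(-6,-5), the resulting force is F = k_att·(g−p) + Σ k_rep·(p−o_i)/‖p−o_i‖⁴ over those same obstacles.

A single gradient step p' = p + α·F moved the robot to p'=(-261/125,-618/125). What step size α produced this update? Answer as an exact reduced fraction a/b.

α = 1/5

F_att = 1·(g−p) = 1·(9,-5) = (9.0000,-5.0000)
o1: d²=153 > ρ²=35 → inactive
o2: d²=145 > ρ²=35 → inactive
o3: d²=5 ≤ ρ²=35; F_rep = 7·(2,1)/5² = (0.5600,0.2800)
F = F_att + ΣF_rep = (9.5600,-4.7200)
Δp = p'−p = (1.9120,-0.9440); α = Δx/Fx = (239/125) / (239/25) = 1/5
check: Δy/Fy = (-118/125) / (-118/25) = 1/5 ✓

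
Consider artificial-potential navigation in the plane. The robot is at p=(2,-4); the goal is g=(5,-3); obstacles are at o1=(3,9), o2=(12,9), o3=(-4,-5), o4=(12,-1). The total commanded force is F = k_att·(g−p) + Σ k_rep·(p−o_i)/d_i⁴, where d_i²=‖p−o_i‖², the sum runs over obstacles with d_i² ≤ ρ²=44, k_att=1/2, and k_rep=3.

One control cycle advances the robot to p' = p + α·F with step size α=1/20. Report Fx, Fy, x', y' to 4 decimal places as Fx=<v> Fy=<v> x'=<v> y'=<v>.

Fx=1.5131 Fy=0.5022 x'=2.0757 y'=-3.9749

F_att = 1/2·(g−p) = 1/2·(3,1) = (1.5000,0.5000)
o1: d²=170 > ρ²=44 → inactive
o2: d²=269 > ρ²=44 → inactive
o3: d²=37 ≤ ρ²=44; F_rep = 3·(6,1)/37² = (0.0131,0.0022)
o4: d²=109 > ρ²=44 → inactive
F = F_att + ΣF_rep = (1.5131,0.5022)
p' = p + 1/20·F = (2.0757,-3.9749)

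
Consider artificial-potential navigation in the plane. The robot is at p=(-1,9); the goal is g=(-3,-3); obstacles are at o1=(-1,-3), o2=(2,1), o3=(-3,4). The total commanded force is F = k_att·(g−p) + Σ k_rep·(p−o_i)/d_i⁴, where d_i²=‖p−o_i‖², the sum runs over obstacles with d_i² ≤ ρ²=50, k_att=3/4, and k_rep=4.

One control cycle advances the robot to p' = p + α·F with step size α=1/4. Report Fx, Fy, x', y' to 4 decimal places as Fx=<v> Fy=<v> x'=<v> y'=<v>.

F_att = 3/4·(g−p) = 3/4·(-2,-12) = (-1.5000,-9.0000)
o1: d²=144 > ρ²=50 → inactive
o2: d²=73 > ρ²=50 → inactive
o3: d²=29 ≤ ρ²=50; F_rep = 4·(2,5)/29² = (0.0095,0.0238)
F = F_att + ΣF_rep = (-1.4905,-8.9762)
p' = p + 1/4·F = (-1.3726,6.7559)

Fx=-1.4905 Fy=-8.9762 x'=-1.3726 y'=6.7559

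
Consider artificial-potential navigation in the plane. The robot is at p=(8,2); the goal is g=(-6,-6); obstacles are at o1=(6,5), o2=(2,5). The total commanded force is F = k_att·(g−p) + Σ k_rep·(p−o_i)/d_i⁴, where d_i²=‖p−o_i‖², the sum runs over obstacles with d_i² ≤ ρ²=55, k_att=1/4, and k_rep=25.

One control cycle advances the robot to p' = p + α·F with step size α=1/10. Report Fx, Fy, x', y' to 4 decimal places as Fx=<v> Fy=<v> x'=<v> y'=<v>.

Fx=-3.1301 Fy=-2.4808 x'=7.6870 y'=1.7519

F_att = 1/4·(g−p) = 1/4·(-14,-8) = (-3.5000,-2.0000)
o1: d²=13 ≤ ρ²=55; F_rep = 25·(2,-3)/13² = (0.2959,-0.4438)
o2: d²=45 ≤ ρ²=55; F_rep = 25·(6,-3)/45² = (0.0741,-0.0370)
F = F_att + ΣF_rep = (-3.1301,-2.4808)
p' = p + 1/10·F = (7.6870,1.7519)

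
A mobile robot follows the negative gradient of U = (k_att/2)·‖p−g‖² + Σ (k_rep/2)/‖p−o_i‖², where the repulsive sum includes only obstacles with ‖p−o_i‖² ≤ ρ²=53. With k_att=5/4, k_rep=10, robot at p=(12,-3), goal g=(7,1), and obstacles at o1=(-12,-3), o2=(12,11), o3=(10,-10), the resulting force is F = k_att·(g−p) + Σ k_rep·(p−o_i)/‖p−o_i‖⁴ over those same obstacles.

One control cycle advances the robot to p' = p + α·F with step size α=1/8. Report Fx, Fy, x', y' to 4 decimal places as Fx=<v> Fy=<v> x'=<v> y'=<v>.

F_att = 5/4·(g−p) = 5/4·(-5,4) = (-6.2500,5.0000)
o1: d²=576 > ρ²=53 → inactive
o2: d²=196 > ρ²=53 → inactive
o3: d²=53 ≤ ρ²=53; F_rep = 10·(2,7)/53² = (0.0071,0.0249)
F = F_att + ΣF_rep = (-6.2429,5.0249)
p' = p + 1/8·F = (11.2196,-2.3719)

Fx=-6.2429 Fy=5.0249 x'=11.2196 y'=-2.3719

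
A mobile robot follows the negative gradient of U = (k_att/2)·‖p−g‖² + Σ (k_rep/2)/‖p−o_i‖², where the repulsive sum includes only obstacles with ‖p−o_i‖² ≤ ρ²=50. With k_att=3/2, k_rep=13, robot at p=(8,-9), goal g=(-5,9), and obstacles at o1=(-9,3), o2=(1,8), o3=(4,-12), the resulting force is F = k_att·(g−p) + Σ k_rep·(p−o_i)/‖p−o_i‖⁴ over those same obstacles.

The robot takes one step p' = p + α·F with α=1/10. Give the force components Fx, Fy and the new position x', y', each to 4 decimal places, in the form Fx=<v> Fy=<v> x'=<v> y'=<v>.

F_att = 3/2·(g−p) = 3/2·(-13,18) = (-19.5000,27.0000)
o1: d²=433 > ρ²=50 → inactive
o2: d²=338 > ρ²=50 → inactive
o3: d²=25 ≤ ρ²=50; F_rep = 13·(4,3)/25² = (0.0832,0.0624)
F = F_att + ΣF_rep = (-19.4168,27.0624)
p' = p + 1/10·F = (6.0583,-6.2938)

Fx=-19.4168 Fy=27.0624 x'=6.0583 y'=-6.2938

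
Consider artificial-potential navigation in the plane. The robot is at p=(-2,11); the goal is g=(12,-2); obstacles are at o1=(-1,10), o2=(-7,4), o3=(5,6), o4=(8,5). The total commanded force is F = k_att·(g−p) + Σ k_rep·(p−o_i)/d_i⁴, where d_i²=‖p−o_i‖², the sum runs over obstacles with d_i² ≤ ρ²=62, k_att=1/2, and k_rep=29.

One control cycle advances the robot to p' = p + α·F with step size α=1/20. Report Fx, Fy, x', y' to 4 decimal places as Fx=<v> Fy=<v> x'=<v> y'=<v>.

Fx=-0.2500 Fy=0.7500 x'=-2.0125 y'=11.0375

F_att = 1/2·(g−p) = 1/2·(14,-13) = (7.0000,-6.5000)
o1: d²=2 ≤ ρ²=62; F_rep = 29·(-1,1)/2² = (-7.2500,7.2500)
o2: d²=74 > ρ²=62 → inactive
o3: d²=74 > ρ²=62 → inactive
o4: d²=136 > ρ²=62 → inactive
F = F_att + ΣF_rep = (-0.2500,0.7500)
p' = p + 1/20·F = (-2.0125,11.0375)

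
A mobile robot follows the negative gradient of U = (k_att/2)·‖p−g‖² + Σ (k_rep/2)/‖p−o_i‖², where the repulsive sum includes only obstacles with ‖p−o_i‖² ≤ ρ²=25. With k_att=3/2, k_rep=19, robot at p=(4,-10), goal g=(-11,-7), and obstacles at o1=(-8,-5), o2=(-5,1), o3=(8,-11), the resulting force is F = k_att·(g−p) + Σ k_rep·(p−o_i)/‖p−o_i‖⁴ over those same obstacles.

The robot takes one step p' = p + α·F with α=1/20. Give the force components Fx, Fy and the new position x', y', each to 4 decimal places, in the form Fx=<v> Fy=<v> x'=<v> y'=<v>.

F_att = 3/2·(g−p) = 3/2·(-15,3) = (-22.5000,4.5000)
o1: d²=169 > ρ²=25 → inactive
o2: d²=202 > ρ²=25 → inactive
o3: d²=17 ≤ ρ²=25; F_rep = 19·(-4,1)/17² = (-0.2630,0.0657)
F = F_att + ΣF_rep = (-22.7630,4.5657)
p' = p + 1/20·F = (2.8619,-9.7717)

Fx=-22.7630 Fy=4.5657 x'=2.8619 y'=-9.7717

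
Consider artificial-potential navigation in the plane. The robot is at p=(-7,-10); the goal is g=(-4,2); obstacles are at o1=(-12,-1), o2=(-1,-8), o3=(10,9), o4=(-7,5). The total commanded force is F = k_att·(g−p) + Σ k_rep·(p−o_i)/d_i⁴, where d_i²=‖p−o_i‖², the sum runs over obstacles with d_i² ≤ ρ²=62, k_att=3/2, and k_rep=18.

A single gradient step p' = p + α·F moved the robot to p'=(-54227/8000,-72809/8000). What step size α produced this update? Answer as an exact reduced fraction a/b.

α = 1/20

F_att = 3/2·(g−p) = 3/2·(3,12) = (4.5000,18.0000)
o1: d²=106 > ρ²=62 → inactive
o2: d²=40 ≤ ρ²=62; F_rep = 18·(-6,-2)/40² = (-0.0675,-0.0225)
o3: d²=650 > ρ²=62 → inactive
o4: d²=225 > ρ²=62 → inactive
F = F_att + ΣF_rep = (4.4325,17.9775)
Δp = p'−p = (0.2216,0.8989); α = Δx/Fx = (1773/8000) / (1773/400) = 1/20
check: Δy/Fy = (7191/8000) / (7191/400) = 1/20 ✓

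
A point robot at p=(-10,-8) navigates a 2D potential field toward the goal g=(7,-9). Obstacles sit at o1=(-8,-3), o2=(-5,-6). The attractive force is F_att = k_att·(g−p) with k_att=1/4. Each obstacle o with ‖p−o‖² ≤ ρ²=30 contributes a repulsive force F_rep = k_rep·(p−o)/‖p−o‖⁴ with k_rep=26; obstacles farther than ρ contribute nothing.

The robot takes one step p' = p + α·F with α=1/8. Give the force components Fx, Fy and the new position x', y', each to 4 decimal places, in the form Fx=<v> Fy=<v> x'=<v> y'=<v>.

F_att = 1/4·(g−p) = 1/4·(17,-1) = (4.2500,-0.2500)
o1: d²=29 ≤ ρ²=30; F_rep = 26·(-2,-5)/29² = (-0.0618,-0.1546)
o2: d²=29 ≤ ρ²=30; F_rep = 26·(-5,-2)/29² = (-0.1546,-0.0618)
F = F_att + ΣF_rep = (4.0336,-0.4664)
p' = p + 1/8·F = (-9.4958,-8.0583)

Fx=4.0336 Fy=-0.4664 x'=-9.4958 y'=-8.0583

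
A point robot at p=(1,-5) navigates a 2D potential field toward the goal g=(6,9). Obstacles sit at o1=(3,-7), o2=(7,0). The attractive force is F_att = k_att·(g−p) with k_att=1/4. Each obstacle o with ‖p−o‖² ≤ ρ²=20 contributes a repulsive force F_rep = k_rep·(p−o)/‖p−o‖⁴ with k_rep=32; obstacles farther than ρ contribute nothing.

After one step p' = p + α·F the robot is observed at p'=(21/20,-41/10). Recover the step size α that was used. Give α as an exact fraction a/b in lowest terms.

α = 1/5

F_att = 1/4·(g−p) = 1/4·(5,14) = (1.2500,3.5000)
o1: d²=8 ≤ ρ²=20; F_rep = 32·(-2,2)/8² = (-1.0000,1.0000)
o2: d²=61 > ρ²=20 → inactive
F = F_att + ΣF_rep = (0.2500,4.5000)
Δp = p'−p = (0.0500,0.9000); α = Δx/Fx = (1/20) / (1/4) = 1/5
check: Δy/Fy = (9/10) / (9/2) = 1/5 ✓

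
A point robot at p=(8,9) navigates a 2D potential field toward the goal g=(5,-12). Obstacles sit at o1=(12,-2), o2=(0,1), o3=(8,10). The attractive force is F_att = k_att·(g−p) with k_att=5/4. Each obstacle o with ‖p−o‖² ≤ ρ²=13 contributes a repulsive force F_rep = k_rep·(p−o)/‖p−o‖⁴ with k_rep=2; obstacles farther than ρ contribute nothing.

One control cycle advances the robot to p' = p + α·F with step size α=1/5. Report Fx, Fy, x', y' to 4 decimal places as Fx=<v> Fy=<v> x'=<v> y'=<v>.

F_att = 5/4·(g−p) = 5/4·(-3,-21) = (-3.7500,-26.2500)
o1: d²=137 > ρ²=13 → inactive
o2: d²=128 > ρ²=13 → inactive
o3: d²=1 ≤ ρ²=13; F_rep = 2·(0,-1)/1² = (0.0000,-2.0000)
F = F_att + ΣF_rep = (-3.7500,-28.2500)
p' = p + 1/5·F = (7.2500,3.3500)

Fx=-3.7500 Fy=-28.2500 x'=7.2500 y'=3.3500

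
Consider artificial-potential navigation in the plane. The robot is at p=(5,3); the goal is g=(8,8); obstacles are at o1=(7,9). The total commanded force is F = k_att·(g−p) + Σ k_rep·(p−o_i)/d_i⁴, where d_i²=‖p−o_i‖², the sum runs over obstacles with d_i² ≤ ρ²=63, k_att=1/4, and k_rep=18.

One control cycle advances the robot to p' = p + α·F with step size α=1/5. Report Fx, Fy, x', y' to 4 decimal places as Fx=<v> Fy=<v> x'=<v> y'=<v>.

Fx=0.7275 Fy=1.1825 x'=5.1455 y'=3.2365

F_att = 1/4·(g−p) = 1/4·(3,5) = (0.7500,1.2500)
o1: d²=40 ≤ ρ²=63; F_rep = 18·(-2,-6)/40² = (-0.0225,-0.0675)
F = F_att + ΣF_rep = (0.7275,1.1825)
p' = p + 1/5·F = (5.1455,3.2365)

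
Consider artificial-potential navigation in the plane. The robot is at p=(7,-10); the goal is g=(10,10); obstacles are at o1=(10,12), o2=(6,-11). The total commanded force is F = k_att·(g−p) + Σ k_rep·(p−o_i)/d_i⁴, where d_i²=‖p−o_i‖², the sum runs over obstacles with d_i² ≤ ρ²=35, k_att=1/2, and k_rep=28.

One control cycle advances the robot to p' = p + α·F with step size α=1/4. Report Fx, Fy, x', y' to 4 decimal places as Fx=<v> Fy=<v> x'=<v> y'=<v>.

Fx=8.5000 Fy=17.0000 x'=9.1250 y'=-5.7500

F_att = 1/2·(g−p) = 1/2·(3,20) = (1.5000,10.0000)
o1: d²=493 > ρ²=35 → inactive
o2: d²=2 ≤ ρ²=35; F_rep = 28·(1,1)/2² = (7.0000,7.0000)
F = F_att + ΣF_rep = (8.5000,17.0000)
p' = p + 1/4·F = (9.1250,-5.7500)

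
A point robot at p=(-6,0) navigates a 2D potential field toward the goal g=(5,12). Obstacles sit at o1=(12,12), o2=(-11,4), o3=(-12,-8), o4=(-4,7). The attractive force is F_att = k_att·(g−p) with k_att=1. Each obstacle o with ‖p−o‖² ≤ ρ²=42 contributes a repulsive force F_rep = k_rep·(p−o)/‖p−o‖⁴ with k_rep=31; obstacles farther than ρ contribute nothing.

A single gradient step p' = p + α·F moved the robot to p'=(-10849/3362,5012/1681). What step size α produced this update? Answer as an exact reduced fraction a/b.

α = 1/4

F_att = 1·(g−p) = 1·(11,12) = (11.0000,12.0000)
o1: d²=468 > ρ²=42 → inactive
o2: d²=41 ≤ ρ²=42; F_rep = 31·(5,-4)/41² = (0.0922,-0.0738)
o3: d²=100 > ρ²=42 → inactive
o4: d²=53 > ρ²=42 → inactive
F = F_att + ΣF_rep = (11.0922,11.9262)
Δp = p'−p = (2.7731,2.9816); α = Δx/Fx = (9323/3362) / (18646/1681) = 1/4
check: Δy/Fy = (5012/1681) / (20048/1681) = 1/4 ✓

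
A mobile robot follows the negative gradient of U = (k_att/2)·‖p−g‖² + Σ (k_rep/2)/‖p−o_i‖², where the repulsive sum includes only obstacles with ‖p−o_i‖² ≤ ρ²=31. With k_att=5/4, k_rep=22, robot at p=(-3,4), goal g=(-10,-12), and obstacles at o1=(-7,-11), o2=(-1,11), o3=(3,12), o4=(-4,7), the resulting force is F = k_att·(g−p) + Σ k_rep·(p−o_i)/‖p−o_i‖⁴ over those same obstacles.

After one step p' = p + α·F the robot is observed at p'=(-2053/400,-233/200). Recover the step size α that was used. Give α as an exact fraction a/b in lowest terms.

α = 1/4

F_att = 5/4·(g−p) = 5/4·(-7,-16) = (-8.7500,-20.0000)
o1: d²=241 > ρ²=31 → inactive
o2: d²=53 > ρ²=31 → inactive
o3: d²=100 > ρ²=31 → inactive
o4: d²=10 ≤ ρ²=31; F_rep = 22·(1,-3)/10² = (0.2200,-0.6600)
F = F_att + ΣF_rep = (-8.5300,-20.6600)
Δp = p'−p = (-2.1325,-5.1650); α = Δx/Fx = (-853/400) / (-853/100) = 1/4
check: Δy/Fy = (-1033/200) / (-1033/50) = 1/4 ✓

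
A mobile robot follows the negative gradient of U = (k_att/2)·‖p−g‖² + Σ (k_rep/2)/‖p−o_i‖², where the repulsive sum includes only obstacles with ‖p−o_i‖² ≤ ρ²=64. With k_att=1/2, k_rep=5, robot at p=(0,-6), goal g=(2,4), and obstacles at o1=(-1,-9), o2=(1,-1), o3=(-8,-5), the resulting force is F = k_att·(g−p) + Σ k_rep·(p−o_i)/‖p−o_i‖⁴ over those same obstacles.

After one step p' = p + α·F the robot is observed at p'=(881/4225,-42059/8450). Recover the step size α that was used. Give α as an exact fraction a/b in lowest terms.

α = 1/5

F_att = 1/2·(g−p) = 1/2·(2,10) = (1.0000,5.0000)
o1: d²=10 ≤ ρ²=64; F_rep = 5·(1,3)/10² = (0.0500,0.1500)
o2: d²=26 ≤ ρ²=64; F_rep = 5·(-1,-5)/26² = (-0.0074,-0.0370)
o3: d²=65 > ρ²=64 → inactive
F = F_att + ΣF_rep = (1.0426,5.1130)
Δp = p'−p = (0.2085,1.0226); α = Δx/Fx = (881/4225) / (881/845) = 1/5
check: Δy/Fy = (8641/8450) / (8641/1690) = 1/5 ✓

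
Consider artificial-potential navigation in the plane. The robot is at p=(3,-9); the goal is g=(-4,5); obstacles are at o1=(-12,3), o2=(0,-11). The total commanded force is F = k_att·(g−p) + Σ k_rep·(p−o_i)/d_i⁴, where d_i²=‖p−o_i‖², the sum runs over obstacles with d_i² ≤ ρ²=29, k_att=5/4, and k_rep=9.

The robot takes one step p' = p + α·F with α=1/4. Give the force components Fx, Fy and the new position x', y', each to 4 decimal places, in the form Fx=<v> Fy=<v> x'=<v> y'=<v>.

F_att = 5/4·(g−p) = 5/4·(-7,14) = (-8.7500,17.5000)
o1: d²=369 > ρ²=29 → inactive
o2: d²=13 ≤ ρ²=29; F_rep = 9·(3,2)/13² = (0.1598,0.1065)
F = F_att + ΣF_rep = (-8.5902,17.6065)
p' = p + 1/4·F = (0.8524,-4.5984)

Fx=-8.5902 Fy=17.6065 x'=0.8524 y'=-4.5984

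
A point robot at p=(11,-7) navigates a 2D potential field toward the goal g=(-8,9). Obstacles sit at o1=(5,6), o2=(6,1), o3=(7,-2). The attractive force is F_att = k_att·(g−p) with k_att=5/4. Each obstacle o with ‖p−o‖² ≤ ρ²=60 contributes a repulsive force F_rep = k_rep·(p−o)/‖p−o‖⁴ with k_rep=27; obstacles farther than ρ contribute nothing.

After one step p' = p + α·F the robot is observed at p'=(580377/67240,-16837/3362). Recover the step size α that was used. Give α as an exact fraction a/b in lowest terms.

α = 1/10

F_att = 5/4·(g−p) = 5/4·(-19,16) = (-23.7500,20.0000)
o1: d²=205 > ρ²=60 → inactive
o2: d²=89 > ρ²=60 → inactive
o3: d²=41 ≤ ρ²=60; F_rep = 27·(4,-5)/41² = (0.0642,-0.0803)
F = F_att + ΣF_rep = (-23.6858,19.9197)
Δp = p'−p = (-2.3686,1.9920); α = Δx/Fx = (-159263/67240) / (-159263/6724) = 1/10
check: Δy/Fy = (6697/3362) / (33485/1681) = 1/10 ✓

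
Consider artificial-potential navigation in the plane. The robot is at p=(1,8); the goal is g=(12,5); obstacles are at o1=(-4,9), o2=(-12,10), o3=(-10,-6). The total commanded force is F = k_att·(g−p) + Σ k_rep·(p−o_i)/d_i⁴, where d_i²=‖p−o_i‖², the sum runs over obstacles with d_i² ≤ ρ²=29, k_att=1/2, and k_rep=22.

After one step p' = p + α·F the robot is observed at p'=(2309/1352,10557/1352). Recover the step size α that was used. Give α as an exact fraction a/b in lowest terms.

α = 1/8

F_att = 1/2·(g−p) = 1/2·(11,-3) = (5.5000,-1.5000)
o1: d²=26 ≤ ρ²=29; F_rep = 22·(5,-1)/26² = (0.1627,-0.0325)
o2: d²=173 > ρ²=29 → inactive
o3: d²=317 > ρ²=29 → inactive
F = F_att + ΣF_rep = (5.6627,-1.5325)
Δp = p'−p = (0.7078,-0.1916); α = Δx/Fx = (957/1352) / (957/169) = 1/8
check: Δy/Fy = (-259/1352) / (-259/169) = 1/8 ✓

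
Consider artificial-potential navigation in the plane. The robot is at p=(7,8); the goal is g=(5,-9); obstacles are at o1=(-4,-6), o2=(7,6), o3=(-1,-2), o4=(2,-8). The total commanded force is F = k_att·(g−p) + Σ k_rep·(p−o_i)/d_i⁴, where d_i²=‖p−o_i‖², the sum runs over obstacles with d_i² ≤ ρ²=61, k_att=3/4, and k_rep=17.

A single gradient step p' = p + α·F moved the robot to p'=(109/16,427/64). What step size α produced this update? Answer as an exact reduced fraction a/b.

α = 1/8

F_att = 3/4·(g−p) = 3/4·(-2,-17) = (-1.5000,-12.7500)
o1: d²=317 > ρ²=61 → inactive
o2: d²=4 ≤ ρ²=61; F_rep = 17·(0,2)/4² = (0.0000,2.1250)
o3: d²=164 > ρ²=61 → inactive
o4: d²=281 > ρ²=61 → inactive
F = F_att + ΣF_rep = (-1.5000,-10.6250)
Δp = p'−p = (-0.1875,-1.3281); α = Δx/Fx = (-3/16) / (-3/2) = 1/8
check: Δy/Fy = (-85/64) / (-85/8) = 1/8 ✓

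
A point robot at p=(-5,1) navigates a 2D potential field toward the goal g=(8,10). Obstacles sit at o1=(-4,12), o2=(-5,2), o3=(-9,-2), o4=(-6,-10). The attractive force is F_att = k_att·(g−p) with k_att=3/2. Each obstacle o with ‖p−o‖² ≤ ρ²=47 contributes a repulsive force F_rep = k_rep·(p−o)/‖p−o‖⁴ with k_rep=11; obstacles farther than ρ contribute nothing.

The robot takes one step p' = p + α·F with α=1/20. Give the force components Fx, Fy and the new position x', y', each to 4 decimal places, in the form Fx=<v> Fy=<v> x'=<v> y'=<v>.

F_att = 3/2·(g−p) = 3/2·(13,9) = (19.5000,13.5000)
o1: d²=122 > ρ²=47 → inactive
o2: d²=1 ≤ ρ²=47; F_rep = 11·(0,-1)/1² = (0.0000,-11.0000)
o3: d²=25 ≤ ρ²=47; F_rep = 11·(4,3)/25² = (0.0704,0.0528)
o4: d²=122 > ρ²=47 → inactive
F = F_att + ΣF_rep = (19.5704,2.5528)
p' = p + 1/20·F = (-4.0215,1.1276)

Fx=19.5704 Fy=2.5528 x'=-4.0215 y'=1.1276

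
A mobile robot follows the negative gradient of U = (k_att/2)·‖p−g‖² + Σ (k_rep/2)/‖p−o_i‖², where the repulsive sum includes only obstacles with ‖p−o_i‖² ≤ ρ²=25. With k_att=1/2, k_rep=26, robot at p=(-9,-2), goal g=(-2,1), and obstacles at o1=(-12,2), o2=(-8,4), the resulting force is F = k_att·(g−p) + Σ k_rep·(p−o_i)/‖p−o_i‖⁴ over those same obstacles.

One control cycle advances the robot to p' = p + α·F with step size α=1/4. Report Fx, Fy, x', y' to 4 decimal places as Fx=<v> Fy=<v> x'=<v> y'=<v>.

Fx=3.6248 Fy=1.3336 x'=-8.0938 y'=-1.6666

F_att = 1/2·(g−p) = 1/2·(7,3) = (3.5000,1.5000)
o1: d²=25 ≤ ρ²=25; F_rep = 26·(3,-4)/25² = (0.1248,-0.1664)
o2: d²=37 > ρ²=25 → inactive
F = F_att + ΣF_rep = (3.6248,1.3336)
p' = p + 1/4·F = (-8.0938,-1.6666)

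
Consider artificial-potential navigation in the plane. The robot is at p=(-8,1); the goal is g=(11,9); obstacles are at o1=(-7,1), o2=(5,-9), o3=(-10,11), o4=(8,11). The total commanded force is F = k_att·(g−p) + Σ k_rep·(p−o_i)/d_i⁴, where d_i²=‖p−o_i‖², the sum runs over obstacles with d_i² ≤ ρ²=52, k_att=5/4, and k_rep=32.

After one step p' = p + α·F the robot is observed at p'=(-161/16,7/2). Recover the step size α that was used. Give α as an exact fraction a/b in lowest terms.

α = 1/4

F_att = 5/4·(g−p) = 5/4·(19,8) = (23.7500,10.0000)
o1: d²=1 ≤ ρ²=52; F_rep = 32·(-1,0)/1² = (-32.0000,0.0000)
o2: d²=269 > ρ²=52 → inactive
o3: d²=104 > ρ²=52 → inactive
o4: d²=356 > ρ²=52 → inactive
F = F_att + ΣF_rep = (-8.2500,10.0000)
Δp = p'−p = (-2.0625,2.5000); α = Δx/Fx = (-33/16) / (-33/4) = 1/4
check: Δy/Fy = (5/2) / (10) = 1/4 ✓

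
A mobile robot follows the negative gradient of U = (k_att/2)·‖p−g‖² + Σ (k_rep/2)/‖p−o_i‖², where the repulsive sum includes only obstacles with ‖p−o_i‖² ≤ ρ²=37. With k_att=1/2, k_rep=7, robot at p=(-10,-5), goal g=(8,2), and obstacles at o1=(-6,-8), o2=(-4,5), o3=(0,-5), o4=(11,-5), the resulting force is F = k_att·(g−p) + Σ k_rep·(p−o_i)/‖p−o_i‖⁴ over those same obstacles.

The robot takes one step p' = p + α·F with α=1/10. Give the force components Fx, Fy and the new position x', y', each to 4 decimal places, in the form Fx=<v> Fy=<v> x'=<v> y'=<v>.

Fx=8.9552 Fy=3.5336 x'=-9.1045 y'=-4.6466

F_att = 1/2·(g−p) = 1/2·(18,7) = (9.0000,3.5000)
o1: d²=25 ≤ ρ²=37; F_rep = 7·(-4,3)/25² = (-0.0448,0.0336)
o2: d²=136 > ρ²=37 → inactive
o3: d²=100 > ρ²=37 → inactive
o4: d²=441 > ρ²=37 → inactive
F = F_att + ΣF_rep = (8.9552,3.5336)
p' = p + 1/10·F = (-9.1045,-4.6466)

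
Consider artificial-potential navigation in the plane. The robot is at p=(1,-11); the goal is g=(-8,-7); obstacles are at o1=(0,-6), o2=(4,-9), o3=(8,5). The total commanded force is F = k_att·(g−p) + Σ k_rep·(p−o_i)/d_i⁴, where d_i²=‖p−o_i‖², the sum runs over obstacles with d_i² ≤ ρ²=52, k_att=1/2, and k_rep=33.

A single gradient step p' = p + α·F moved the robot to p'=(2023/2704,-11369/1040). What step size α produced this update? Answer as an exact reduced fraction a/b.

α = 1/20

F_att = 1/2·(g−p) = 1/2·(-9,4) = (-4.5000,2.0000)
o1: d²=26 ≤ ρ²=52; F_rep = 33·(1,-5)/26² = (0.0488,-0.2441)
o2: d²=13 ≤ ρ²=52; F_rep = 33·(-3,-2)/13² = (-0.5858,-0.3905)
o3: d²=305 > ρ²=52 → inactive
F = F_att + ΣF_rep = (-5.0370,1.3654)
Δp = p'−p = (-0.2518,0.0683); α = Δx/Fx = (-681/2704) / (-3405/676) = 1/20
check: Δy/Fy = (71/1040) / (71/52) = 1/20 ✓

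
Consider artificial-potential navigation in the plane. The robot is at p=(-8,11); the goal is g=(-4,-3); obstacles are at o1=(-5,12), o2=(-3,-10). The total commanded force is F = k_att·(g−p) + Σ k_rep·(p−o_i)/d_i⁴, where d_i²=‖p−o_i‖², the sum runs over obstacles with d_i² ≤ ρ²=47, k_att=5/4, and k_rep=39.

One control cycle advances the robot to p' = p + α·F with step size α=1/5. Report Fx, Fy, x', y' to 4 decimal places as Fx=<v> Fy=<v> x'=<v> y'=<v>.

Fx=3.8300 Fy=-17.8900 x'=-7.2340 y'=7.4220

F_att = 5/4·(g−p) = 5/4·(4,-14) = (5.0000,-17.5000)
o1: d²=10 ≤ ρ²=47; F_rep = 39·(-3,-1)/10² = (-1.1700,-0.3900)
o2: d²=466 > ρ²=47 → inactive
F = F_att + ΣF_rep = (3.8300,-17.8900)
p' = p + 1/5·F = (-7.2340,7.4220)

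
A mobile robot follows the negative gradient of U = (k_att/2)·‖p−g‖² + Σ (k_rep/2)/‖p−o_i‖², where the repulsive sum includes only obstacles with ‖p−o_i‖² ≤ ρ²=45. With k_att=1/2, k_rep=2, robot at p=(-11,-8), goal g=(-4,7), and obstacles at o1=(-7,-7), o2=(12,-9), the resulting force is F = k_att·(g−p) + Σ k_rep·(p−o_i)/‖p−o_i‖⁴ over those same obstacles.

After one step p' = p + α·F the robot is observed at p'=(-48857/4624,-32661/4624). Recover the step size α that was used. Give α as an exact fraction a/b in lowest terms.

F_att = 1/2·(g−p) = 1/2·(7,15) = (3.5000,7.5000)
o1: d²=17 ≤ ρ²=45; F_rep = 2·(-4,-1)/17² = (-0.0277,-0.0069)
o2: d²=530 > ρ²=45 → inactive
F = F_att + ΣF_rep = (3.4723,7.4931)
Δp = p'−p = (0.4340,0.9366); α = Δx/Fx = (2007/4624) / (2007/578) = 1/8
check: Δy/Fy = (4331/4624) / (4331/578) = 1/8 ✓

α = 1/8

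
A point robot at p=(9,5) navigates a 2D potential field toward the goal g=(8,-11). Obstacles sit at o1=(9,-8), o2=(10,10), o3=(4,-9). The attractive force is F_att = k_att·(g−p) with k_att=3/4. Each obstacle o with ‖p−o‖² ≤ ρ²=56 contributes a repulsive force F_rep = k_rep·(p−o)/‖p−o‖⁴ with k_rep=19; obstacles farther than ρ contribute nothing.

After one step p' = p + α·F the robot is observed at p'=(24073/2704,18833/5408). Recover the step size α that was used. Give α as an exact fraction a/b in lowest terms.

α = 1/8

F_att = 3/4·(g−p) = 3/4·(-1,-16) = (-0.7500,-12.0000)
o1: d²=169 > ρ²=56 → inactive
o2: d²=26 ≤ ρ²=56; F_rep = 19·(-1,-5)/26² = (-0.0281,-0.1405)
o3: d²=221 > ρ²=56 → inactive
F = F_att + ΣF_rep = (-0.7781,-12.1405)
Δp = p'−p = (-0.0973,-1.5176); α = Δx/Fx = (-263/2704) / (-263/338) = 1/8
check: Δy/Fy = (-8207/5408) / (-8207/676) = 1/8 ✓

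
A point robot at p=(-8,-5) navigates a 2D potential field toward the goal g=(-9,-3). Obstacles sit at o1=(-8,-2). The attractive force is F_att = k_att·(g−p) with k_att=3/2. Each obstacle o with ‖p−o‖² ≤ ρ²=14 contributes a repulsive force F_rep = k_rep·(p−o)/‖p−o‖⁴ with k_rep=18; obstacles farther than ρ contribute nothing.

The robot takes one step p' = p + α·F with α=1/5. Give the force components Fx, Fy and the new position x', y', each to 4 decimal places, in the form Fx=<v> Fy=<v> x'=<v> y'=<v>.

F_att = 3/2·(g−p) = 3/2·(-1,2) = (-1.5000,3.0000)
o1: d²=9 ≤ ρ²=14; F_rep = 18·(0,-3)/9² = (0.0000,-0.6667)
F = F_att + ΣF_rep = (-1.5000,2.3333)
p' = p + 1/5·F = (-8.3000,-4.5333)

Fx=-1.5000 Fy=2.3333 x'=-8.3000 y'=-4.5333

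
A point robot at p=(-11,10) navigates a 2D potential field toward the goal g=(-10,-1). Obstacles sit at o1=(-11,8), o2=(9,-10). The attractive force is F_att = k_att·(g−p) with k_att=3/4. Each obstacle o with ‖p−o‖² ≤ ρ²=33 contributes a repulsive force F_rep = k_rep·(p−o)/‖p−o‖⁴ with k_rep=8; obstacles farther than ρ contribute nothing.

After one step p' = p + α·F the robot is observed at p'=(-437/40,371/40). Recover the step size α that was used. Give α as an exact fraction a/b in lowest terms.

α = 1/10

F_att = 3/4·(g−p) = 3/4·(1,-11) = (0.7500,-8.2500)
o1: d²=4 ≤ ρ²=33; F_rep = 8·(0,2)/4² = (0.0000,1.0000)
o2: d²=800 > ρ²=33 → inactive
F = F_att + ΣF_rep = (0.7500,-7.2500)
Δp = p'−p = (0.0750,-0.7250); α = Δx/Fx = (3/40) / (3/4) = 1/10
check: Δy/Fy = (-29/40) / (-29/4) = 1/10 ✓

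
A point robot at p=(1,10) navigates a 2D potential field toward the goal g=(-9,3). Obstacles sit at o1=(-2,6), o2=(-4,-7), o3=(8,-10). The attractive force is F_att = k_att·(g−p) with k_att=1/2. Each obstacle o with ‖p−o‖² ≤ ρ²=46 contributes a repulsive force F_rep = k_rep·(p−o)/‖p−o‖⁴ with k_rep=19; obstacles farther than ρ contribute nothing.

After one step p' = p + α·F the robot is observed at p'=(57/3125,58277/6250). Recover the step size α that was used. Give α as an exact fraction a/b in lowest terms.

F_att = 1/2·(g−p) = 1/2·(-10,-7) = (-5.0000,-3.5000)
o1: d²=25 ≤ ρ²=46; F_rep = 19·(3,4)/25² = (0.0912,0.1216)
o2: d²=314 > ρ²=46 → inactive
o3: d²=449 > ρ²=46 → inactive
F = F_att + ΣF_rep = (-4.9088,-3.3784)
Δp = p'−p = (-0.9818,-0.6757); α = Δx/Fx = (-3068/3125) / (-3068/625) = 1/5
check: Δy/Fy = (-4223/6250) / (-4223/1250) = 1/5 ✓

α = 1/5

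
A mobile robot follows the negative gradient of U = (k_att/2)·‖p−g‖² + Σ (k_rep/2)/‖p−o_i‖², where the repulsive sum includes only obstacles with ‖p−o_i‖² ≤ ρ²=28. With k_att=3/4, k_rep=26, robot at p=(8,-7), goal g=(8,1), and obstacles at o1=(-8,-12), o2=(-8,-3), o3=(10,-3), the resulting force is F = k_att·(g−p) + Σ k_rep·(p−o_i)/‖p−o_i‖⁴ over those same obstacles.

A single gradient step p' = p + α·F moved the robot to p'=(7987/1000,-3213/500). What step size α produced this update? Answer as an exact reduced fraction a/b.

F_att = 3/4·(g−p) = 3/4·(0,8) = (0.0000,6.0000)
o1: d²=281 > ρ²=28 → inactive
o2: d²=272 > ρ²=28 → inactive
o3: d²=20 ≤ ρ²=28; F_rep = 26·(-2,-4)/20² = (-0.1300,-0.2600)
F = F_att + ΣF_rep = (-0.1300,5.7400)
Δp = p'−p = (-0.0130,0.5740); α = Δx/Fx = (-13/1000) / (-13/100) = 1/10
check: Δy/Fy = (287/500) / (287/50) = 1/10 ✓

α = 1/10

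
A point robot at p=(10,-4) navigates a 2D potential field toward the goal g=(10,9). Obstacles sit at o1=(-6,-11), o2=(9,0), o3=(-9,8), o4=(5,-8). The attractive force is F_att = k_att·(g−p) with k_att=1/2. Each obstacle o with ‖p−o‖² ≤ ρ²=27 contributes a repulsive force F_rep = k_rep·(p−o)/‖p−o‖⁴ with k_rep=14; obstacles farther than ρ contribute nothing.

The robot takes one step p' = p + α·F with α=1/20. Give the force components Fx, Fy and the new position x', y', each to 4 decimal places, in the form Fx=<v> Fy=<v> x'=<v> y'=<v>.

F_att = 1/2·(g−p) = 1/2·(0,13) = (0.0000,6.5000)
o1: d²=305 > ρ²=27 → inactive
o2: d²=17 ≤ ρ²=27; F_rep = 14·(1,-4)/17² = (0.0484,-0.1938)
o3: d²=505 > ρ²=27 → inactive
o4: d²=41 > ρ²=27 → inactive
F = F_att + ΣF_rep = (0.0484,6.3062)
p' = p + 1/20·F = (10.0024,-3.6847)

Fx=0.0484 Fy=6.3062 x'=10.0024 y'=-3.6847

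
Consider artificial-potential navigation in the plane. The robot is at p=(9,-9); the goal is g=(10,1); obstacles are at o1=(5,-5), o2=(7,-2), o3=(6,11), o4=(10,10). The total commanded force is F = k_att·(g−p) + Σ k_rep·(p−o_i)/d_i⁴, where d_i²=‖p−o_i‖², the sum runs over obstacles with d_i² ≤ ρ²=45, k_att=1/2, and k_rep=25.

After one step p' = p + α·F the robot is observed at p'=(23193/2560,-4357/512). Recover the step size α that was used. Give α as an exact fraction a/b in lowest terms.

α = 1/10

F_att = 1/2·(g−p) = 1/2·(1,10) = (0.5000,5.0000)
o1: d²=32 ≤ ρ²=45; F_rep = 25·(4,-4)/32² = (0.0977,-0.0977)
o2: d²=53 > ρ²=45 → inactive
o3: d²=409 > ρ²=45 → inactive
o4: d²=362 > ρ²=45 → inactive
F = F_att + ΣF_rep = (0.5977,4.9023)
Δp = p'−p = (0.0598,0.4902); α = Δx/Fx = (153/2560) / (153/256) = 1/10
check: Δy/Fy = (251/512) / (1255/256) = 1/10 ✓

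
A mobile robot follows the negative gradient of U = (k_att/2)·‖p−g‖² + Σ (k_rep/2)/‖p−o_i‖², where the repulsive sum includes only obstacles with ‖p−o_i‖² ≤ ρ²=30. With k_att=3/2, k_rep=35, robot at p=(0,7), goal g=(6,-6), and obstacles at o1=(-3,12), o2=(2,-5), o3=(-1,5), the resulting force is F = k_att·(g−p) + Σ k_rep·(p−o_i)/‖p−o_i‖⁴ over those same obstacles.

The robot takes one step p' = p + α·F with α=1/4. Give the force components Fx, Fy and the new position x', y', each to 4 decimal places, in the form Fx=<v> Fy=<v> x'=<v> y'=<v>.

Fx=10.4000 Fy=-16.7000 x'=2.6000 y'=2.8250

F_att = 3/2·(g−p) = 3/2·(6,-13) = (9.0000,-19.5000)
o1: d²=34 > ρ²=30 → inactive
o2: d²=148 > ρ²=30 → inactive
o3: d²=5 ≤ ρ²=30; F_rep = 35·(1,2)/5² = (1.4000,2.8000)
F = F_att + ΣF_rep = (10.4000,-16.7000)
p' = p + 1/4·F = (2.6000,2.8250)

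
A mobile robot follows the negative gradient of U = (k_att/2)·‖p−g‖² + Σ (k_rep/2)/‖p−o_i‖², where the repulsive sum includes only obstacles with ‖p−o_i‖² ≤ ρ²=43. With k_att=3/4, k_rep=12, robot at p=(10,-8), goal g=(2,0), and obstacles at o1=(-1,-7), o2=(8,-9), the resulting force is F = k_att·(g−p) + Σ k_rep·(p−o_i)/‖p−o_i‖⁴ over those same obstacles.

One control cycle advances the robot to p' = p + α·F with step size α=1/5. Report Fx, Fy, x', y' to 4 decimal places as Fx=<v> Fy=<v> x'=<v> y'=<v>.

Fx=-5.0400 Fy=6.4800 x'=8.9920 y'=-6.7040

F_att = 3/4·(g−p) = 3/4·(-8,8) = (-6.0000,6.0000)
o1: d²=122 > ρ²=43 → inactive
o2: d²=5 ≤ ρ²=43; F_rep = 12·(2,1)/5² = (0.9600,0.4800)
F = F_att + ΣF_rep = (-5.0400,6.4800)
p' = p + 1/5·F = (8.9920,-6.7040)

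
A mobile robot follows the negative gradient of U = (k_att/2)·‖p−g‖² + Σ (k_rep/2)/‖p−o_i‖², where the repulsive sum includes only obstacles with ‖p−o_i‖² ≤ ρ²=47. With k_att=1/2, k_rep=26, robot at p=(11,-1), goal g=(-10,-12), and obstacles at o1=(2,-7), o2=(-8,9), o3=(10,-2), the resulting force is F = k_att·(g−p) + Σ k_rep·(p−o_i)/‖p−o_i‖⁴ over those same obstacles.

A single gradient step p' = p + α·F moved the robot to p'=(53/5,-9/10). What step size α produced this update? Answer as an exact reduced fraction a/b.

α = 1/10

F_att = 1/2·(g−p) = 1/2·(-21,-11) = (-10.5000,-5.5000)
o1: d²=117 > ρ²=47 → inactive
o2: d²=461 > ρ²=47 → inactive
o3: d²=2 ≤ ρ²=47; F_rep = 26·(1,1)/2² = (6.5000,6.5000)
F = F_att + ΣF_rep = (-4.0000,1.0000)
Δp = p'−p = (-0.4000,0.1000); α = Δx/Fx = (-2/5) / (-4) = 1/10
check: Δy/Fy = (1/10) / (1) = 1/10 ✓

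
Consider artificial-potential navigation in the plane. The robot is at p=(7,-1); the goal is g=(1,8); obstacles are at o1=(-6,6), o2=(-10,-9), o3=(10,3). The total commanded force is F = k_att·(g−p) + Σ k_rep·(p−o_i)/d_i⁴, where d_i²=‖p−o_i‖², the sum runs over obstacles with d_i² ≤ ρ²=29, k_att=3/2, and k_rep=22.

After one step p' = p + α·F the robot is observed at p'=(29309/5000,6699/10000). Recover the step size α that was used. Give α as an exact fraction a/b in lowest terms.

α = 1/8

F_att = 3/2·(g−p) = 3/2·(-6,9) = (-9.0000,13.5000)
o1: d²=218 > ρ²=29 → inactive
o2: d²=353 > ρ²=29 → inactive
o3: d²=25 ≤ ρ²=29; F_rep = 22·(-3,-4)/25² = (-0.1056,-0.1408)
F = F_att + ΣF_rep = (-9.1056,13.3592)
Δp = p'−p = (-1.1382,1.6699); α = Δx/Fx = (-5691/5000) / (-5691/625) = 1/8
check: Δy/Fy = (16699/10000) / (16699/1250) = 1/8 ✓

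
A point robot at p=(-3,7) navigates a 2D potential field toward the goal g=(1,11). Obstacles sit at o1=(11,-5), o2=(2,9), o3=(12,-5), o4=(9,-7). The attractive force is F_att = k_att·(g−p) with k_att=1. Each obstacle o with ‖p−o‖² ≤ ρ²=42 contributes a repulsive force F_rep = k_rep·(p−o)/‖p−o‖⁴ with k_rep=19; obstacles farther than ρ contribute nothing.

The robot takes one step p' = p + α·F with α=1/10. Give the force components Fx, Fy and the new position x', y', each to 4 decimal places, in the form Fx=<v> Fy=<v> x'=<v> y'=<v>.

F_att = 1·(g−p) = 1·(4,4) = (4.0000,4.0000)
o1: d²=340 > ρ²=42 → inactive
o2: d²=29 ≤ ρ²=42; F_rep = 19·(-5,-2)/29² = (-0.1130,-0.0452)
o3: d²=369 > ρ²=42 → inactive
o4: d²=340 > ρ²=42 → inactive
F = F_att + ΣF_rep = (3.8870,3.9548)
p' = p + 1/10·F = (-2.6113,7.3955)

Fx=3.8870 Fy=3.9548 x'=-2.6113 y'=7.3955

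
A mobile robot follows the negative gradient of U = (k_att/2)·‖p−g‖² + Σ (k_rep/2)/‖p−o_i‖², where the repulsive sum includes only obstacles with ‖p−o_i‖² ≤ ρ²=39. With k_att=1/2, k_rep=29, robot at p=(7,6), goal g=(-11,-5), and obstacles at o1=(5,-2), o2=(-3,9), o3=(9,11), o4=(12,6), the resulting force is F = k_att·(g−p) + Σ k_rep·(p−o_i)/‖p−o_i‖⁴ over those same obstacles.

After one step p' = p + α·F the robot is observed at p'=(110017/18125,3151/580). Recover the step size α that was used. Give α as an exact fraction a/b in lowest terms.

F_att = 1/2·(g−p) = 1/2·(-18,-11) = (-9.0000,-5.5000)
o1: d²=68 > ρ²=39 → inactive
o2: d²=109 > ρ²=39 → inactive
o3: d²=29 ≤ ρ²=39; F_rep = 29·(-2,-5)/29² = (-0.0690,-0.1724)
o4: d²=25 ≤ ρ²=39; F_rep = 29·(-5,0)/25² = (-0.2320,0.0000)
F = F_att + ΣF_rep = (-9.3010,-5.6724)
Δp = p'−p = (-0.9301,-0.5672); α = Δx/Fx = (-16858/18125) / (-33716/3625) = 1/10
check: Δy/Fy = (-329/580) / (-329/58) = 1/10 ✓

α = 1/10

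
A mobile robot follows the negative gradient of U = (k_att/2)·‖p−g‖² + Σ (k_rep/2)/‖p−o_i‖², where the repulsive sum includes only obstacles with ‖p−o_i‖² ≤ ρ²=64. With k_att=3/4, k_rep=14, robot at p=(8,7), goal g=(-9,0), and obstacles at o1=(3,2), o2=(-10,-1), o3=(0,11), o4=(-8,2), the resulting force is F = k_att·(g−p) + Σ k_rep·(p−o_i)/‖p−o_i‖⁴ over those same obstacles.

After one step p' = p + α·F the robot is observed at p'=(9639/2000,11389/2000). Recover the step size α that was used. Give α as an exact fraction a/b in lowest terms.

α = 1/4

F_att = 3/4·(g−p) = 3/4·(-17,-7) = (-12.7500,-5.2500)
o1: d²=50 ≤ ρ²=64; F_rep = 14·(5,5)/50² = (0.0280,0.0280)
o2: d²=388 > ρ²=64 → inactive
o3: d²=80 > ρ²=64 → inactive
o4: d²=281 > ρ²=64 → inactive
F = F_att + ΣF_rep = (-12.7220,-5.2220)
Δp = p'−p = (-3.1805,-1.3055); α = Δx/Fx = (-6361/2000) / (-6361/500) = 1/4
check: Δy/Fy = (-2611/2000) / (-2611/500) = 1/4 ✓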